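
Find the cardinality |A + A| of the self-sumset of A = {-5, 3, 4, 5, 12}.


A + A = {a + a' : a, a' ∈ A}; |A| = 5.
General bounds: 2|A| - 1 ≤ |A + A| ≤ |A|(|A|+1)/2, i.e. 9 ≤ |A + A| ≤ 15.
Lower bound 2|A|-1 is attained iff A is an arithmetic progression.
Enumerate sums a + a' for a ≤ a' (symmetric, so this suffices):
a = -5: -5+-5=-10, -5+3=-2, -5+4=-1, -5+5=0, -5+12=7
a = 3: 3+3=6, 3+4=7, 3+5=8, 3+12=15
a = 4: 4+4=8, 4+5=9, 4+12=16
a = 5: 5+5=10, 5+12=17
a = 12: 12+12=24
Distinct sums: {-10, -2, -1, 0, 6, 7, 8, 9, 10, 15, 16, 17, 24}
|A + A| = 13

|A + A| = 13


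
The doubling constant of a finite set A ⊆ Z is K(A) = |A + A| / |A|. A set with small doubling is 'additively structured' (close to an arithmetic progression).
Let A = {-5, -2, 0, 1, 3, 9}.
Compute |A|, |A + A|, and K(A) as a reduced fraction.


|A| = 6.
Compute A + A by enumerating all 36 pairs.
A + A = {-10, -7, -5, -4, -2, -1, 0, 1, 2, 3, 4, 6, 7, 9, 10, 12, 18}, so |A + A| = 17.
K = |A + A| / |A| = 17/6 (already in lowest terms) ≈ 2.8333.
Reference: AP of size 6 gives K = 11/6 ≈ 1.8333; a fully generic set of size 6 gives K ≈ 3.5000.

|A| = 6, |A + A| = 17, K = 17/6.


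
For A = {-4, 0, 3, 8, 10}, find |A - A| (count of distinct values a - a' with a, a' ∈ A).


A - A = {a - a' : a, a' ∈ A}; |A| = 5.
Bounds: 2|A|-1 ≤ |A - A| ≤ |A|² - |A| + 1, i.e. 9 ≤ |A - A| ≤ 21.
Note: 0 ∈ A - A always (from a - a). The set is symmetric: if d ∈ A - A then -d ∈ A - A.
Enumerate nonzero differences d = a - a' with a > a' (then include -d):
Positive differences: {2, 3, 4, 5, 7, 8, 10, 12, 14}
Full difference set: {0} ∪ (positive diffs) ∪ (negative diffs).
|A - A| = 1 + 2·9 = 19 (matches direct enumeration: 19).

|A - A| = 19


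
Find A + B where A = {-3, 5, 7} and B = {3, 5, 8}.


A + B = {a + b : a ∈ A, b ∈ B}.
Enumerate all |A|·|B| = 3·3 = 9 pairs (a, b) and collect distinct sums.
a = -3: -3+3=0, -3+5=2, -3+8=5
a = 5: 5+3=8, 5+5=10, 5+8=13
a = 7: 7+3=10, 7+5=12, 7+8=15
Collecting distinct sums: A + B = {0, 2, 5, 8, 10, 12, 13, 15}
|A + B| = 8

A + B = {0, 2, 5, 8, 10, 12, 13, 15}


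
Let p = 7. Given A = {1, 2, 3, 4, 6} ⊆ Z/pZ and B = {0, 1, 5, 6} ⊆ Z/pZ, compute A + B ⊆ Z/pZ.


Work in Z/7Z: reduce every sum a + b modulo 7.
Enumerate all 20 pairs:
a = 1: 1+0=1, 1+1=2, 1+5=6, 1+6=0
a = 2: 2+0=2, 2+1=3, 2+5=0, 2+6=1
a = 3: 3+0=3, 3+1=4, 3+5=1, 3+6=2
a = 4: 4+0=4, 4+1=5, 4+5=2, 4+6=3
a = 6: 6+0=6, 6+1=0, 6+5=4, 6+6=5
Distinct residues collected: {0, 1, 2, 3, 4, 5, 6}
|A + B| = 7 (out of 7 total residues).

A + B = {0, 1, 2, 3, 4, 5, 6}


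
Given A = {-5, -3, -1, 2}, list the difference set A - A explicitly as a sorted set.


A - A = {a - a' : a, a' ∈ A}.
Compute a - a' for each ordered pair (a, a'):
a = -5: -5--5=0, -5--3=-2, -5--1=-4, -5-2=-7
a = -3: -3--5=2, -3--3=0, -3--1=-2, -3-2=-5
a = -1: -1--5=4, -1--3=2, -1--1=0, -1-2=-3
a = 2: 2--5=7, 2--3=5, 2--1=3, 2-2=0
Collecting distinct values (and noting 0 appears from a-a):
A - A = {-7, -5, -4, -3, -2, 0, 2, 3, 4, 5, 7}
|A - A| = 11

A - A = {-7, -5, -4, -3, -2, 0, 2, 3, 4, 5, 7}


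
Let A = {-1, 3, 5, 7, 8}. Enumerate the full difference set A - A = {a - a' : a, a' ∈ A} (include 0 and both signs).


A - A = {a - a' : a, a' ∈ A}.
Compute a - a' for each ordered pair (a, a'):
a = -1: -1--1=0, -1-3=-4, -1-5=-6, -1-7=-8, -1-8=-9
a = 3: 3--1=4, 3-3=0, 3-5=-2, 3-7=-4, 3-8=-5
a = 5: 5--1=6, 5-3=2, 5-5=0, 5-7=-2, 5-8=-3
a = 7: 7--1=8, 7-3=4, 7-5=2, 7-7=0, 7-8=-1
a = 8: 8--1=9, 8-3=5, 8-5=3, 8-7=1, 8-8=0
Collecting distinct values (and noting 0 appears from a-a):
A - A = {-9, -8, -6, -5, -4, -3, -2, -1, 0, 1, 2, 3, 4, 5, 6, 8, 9}
|A - A| = 17

A - A = {-9, -8, -6, -5, -4, -3, -2, -1, 0, 1, 2, 3, 4, 5, 6, 8, 9}


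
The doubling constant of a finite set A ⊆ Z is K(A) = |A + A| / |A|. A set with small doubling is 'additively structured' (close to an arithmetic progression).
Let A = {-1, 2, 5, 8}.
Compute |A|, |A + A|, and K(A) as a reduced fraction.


|A| = 4.
Compute A + A by enumerating all 16 pairs.
A + A = {-2, 1, 4, 7, 10, 13, 16}, so |A + A| = 7.
K = |A + A| / |A| = 7/4 (already in lowest terms) ≈ 1.7500.
Reference: AP of size 4 gives K = 7/4 ≈ 1.7500; a fully generic set of size 4 gives K ≈ 2.5000.

|A| = 4, |A + A| = 7, K = 7/4.


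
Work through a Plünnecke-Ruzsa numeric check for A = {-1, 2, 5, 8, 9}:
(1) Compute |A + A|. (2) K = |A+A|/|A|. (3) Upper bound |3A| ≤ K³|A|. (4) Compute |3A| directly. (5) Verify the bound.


|A| = 5.
Step 1: Compute A + A by enumerating all 25 pairs.
A + A = {-2, 1, 4, 7, 8, 10, 11, 13, 14, 16, 17, 18}, so |A + A| = 12.
Step 2: Doubling constant K = |A + A|/|A| = 12/5 = 12/5 ≈ 2.4000.
Step 3: Plünnecke-Ruzsa gives |3A| ≤ K³·|A| = (2.4000)³ · 5 ≈ 69.1200.
Step 4: Compute 3A = A + A + A directly by enumerating all triples (a,b,c) ∈ A³; |3A| = 22.
Step 5: Check 22 ≤ 69.1200? Yes ✓.

K = 12/5, Plünnecke-Ruzsa bound K³|A| ≈ 69.1200, |3A| = 22, inequality holds.


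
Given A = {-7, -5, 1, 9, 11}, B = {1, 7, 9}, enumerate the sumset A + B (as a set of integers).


A + B = {a + b : a ∈ A, b ∈ B}.
Enumerate all |A|·|B| = 5·3 = 15 pairs (a, b) and collect distinct sums.
a = -7: -7+1=-6, -7+7=0, -7+9=2
a = -5: -5+1=-4, -5+7=2, -5+9=4
a = 1: 1+1=2, 1+7=8, 1+9=10
a = 9: 9+1=10, 9+7=16, 9+9=18
a = 11: 11+1=12, 11+7=18, 11+9=20
Collecting distinct sums: A + B = {-6, -4, 0, 2, 4, 8, 10, 12, 16, 18, 20}
|A + B| = 11

A + B = {-6, -4, 0, 2, 4, 8, 10, 12, 16, 18, 20}


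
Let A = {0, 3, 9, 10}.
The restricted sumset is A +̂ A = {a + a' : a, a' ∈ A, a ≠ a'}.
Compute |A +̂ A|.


Restricted sumset: A +̂ A = {a + a' : a ∈ A, a' ∈ A, a ≠ a'}.
Equivalently, take A + A and drop any sum 2a that is achievable ONLY as a + a for a ∈ A (i.e. sums representable only with equal summands).
Enumerate pairs (a, a') with a < a' (symmetric, so each unordered pair gives one sum; this covers all a ≠ a'):
  0 + 3 = 3
  0 + 9 = 9
  0 + 10 = 10
  3 + 9 = 12
  3 + 10 = 13
  9 + 10 = 19
Collected distinct sums: {3, 9, 10, 12, 13, 19}
|A +̂ A| = 6
(Reference bound: |A +̂ A| ≥ 2|A| - 3 for |A| ≥ 2, with |A| = 4 giving ≥ 5.)

|A +̂ A| = 6


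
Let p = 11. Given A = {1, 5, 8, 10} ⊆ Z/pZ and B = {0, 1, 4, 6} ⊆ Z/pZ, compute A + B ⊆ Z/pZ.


Work in Z/11Z: reduce every sum a + b modulo 11.
Enumerate all 16 pairs:
a = 1: 1+0=1, 1+1=2, 1+4=5, 1+6=7
a = 5: 5+0=5, 5+1=6, 5+4=9, 5+6=0
a = 8: 8+0=8, 8+1=9, 8+4=1, 8+6=3
a = 10: 10+0=10, 10+1=0, 10+4=3, 10+6=5
Distinct residues collected: {0, 1, 2, 3, 5, 6, 7, 8, 9, 10}
|A + B| = 10 (out of 11 total residues).

A + B = {0, 1, 2, 3, 5, 6, 7, 8, 9, 10}


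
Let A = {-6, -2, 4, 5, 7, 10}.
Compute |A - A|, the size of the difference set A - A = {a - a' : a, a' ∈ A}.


A - A = {a - a' : a, a' ∈ A}; |A| = 6.
Bounds: 2|A|-1 ≤ |A - A| ≤ |A|² - |A| + 1, i.e. 11 ≤ |A - A| ≤ 31.
Note: 0 ∈ A - A always (from a - a). The set is symmetric: if d ∈ A - A then -d ∈ A - A.
Enumerate nonzero differences d = a - a' with a > a' (then include -d):
Positive differences: {1, 2, 3, 4, 5, 6, 7, 9, 10, 11, 12, 13, 16}
Full difference set: {0} ∪ (positive diffs) ∪ (negative diffs).
|A - A| = 1 + 2·13 = 27 (matches direct enumeration: 27).

|A - A| = 27


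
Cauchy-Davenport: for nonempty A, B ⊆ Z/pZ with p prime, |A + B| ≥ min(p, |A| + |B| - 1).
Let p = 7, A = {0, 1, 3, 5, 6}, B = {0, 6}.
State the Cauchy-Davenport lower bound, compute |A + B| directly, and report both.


Cauchy-Davenport: |A + B| ≥ min(p, |A| + |B| - 1) for A, B nonempty in Z/pZ.
|A| = 5, |B| = 2, p = 7.
CD lower bound = min(7, 5 + 2 - 1) = min(7, 6) = 6.
Compute A + B mod 7 directly:
a = 0: 0+0=0, 0+6=6
a = 1: 1+0=1, 1+6=0
a = 3: 3+0=3, 3+6=2
a = 5: 5+0=5, 5+6=4
a = 6: 6+0=6, 6+6=5
A + B = {0, 1, 2, 3, 4, 5, 6}, so |A + B| = 7.
Verify: 7 ≥ 6? Yes ✓.

CD lower bound = 6, actual |A + B| = 7.


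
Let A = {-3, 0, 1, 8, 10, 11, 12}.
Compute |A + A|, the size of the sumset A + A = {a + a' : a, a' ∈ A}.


A + A = {a + a' : a, a' ∈ A}; |A| = 7.
General bounds: 2|A| - 1 ≤ |A + A| ≤ |A|(|A|+1)/2, i.e. 13 ≤ |A + A| ≤ 28.
Lower bound 2|A|-1 is attained iff A is an arithmetic progression.
Enumerate sums a + a' for a ≤ a' (symmetric, so this suffices):
a = -3: -3+-3=-6, -3+0=-3, -3+1=-2, -3+8=5, -3+10=7, -3+11=8, -3+12=9
a = 0: 0+0=0, 0+1=1, 0+8=8, 0+10=10, 0+11=11, 0+12=12
a = 1: 1+1=2, 1+8=9, 1+10=11, 1+11=12, 1+12=13
a = 8: 8+8=16, 8+10=18, 8+11=19, 8+12=20
a = 10: 10+10=20, 10+11=21, 10+12=22
a = 11: 11+11=22, 11+12=23
a = 12: 12+12=24
Distinct sums: {-6, -3, -2, 0, 1, 2, 5, 7, 8, 9, 10, 11, 12, 13, 16, 18, 19, 20, 21, 22, 23, 24}
|A + A| = 22

|A + A| = 22


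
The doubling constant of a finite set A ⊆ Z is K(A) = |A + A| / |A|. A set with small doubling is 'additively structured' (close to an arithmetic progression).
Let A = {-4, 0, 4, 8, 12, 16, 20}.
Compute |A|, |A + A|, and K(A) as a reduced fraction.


|A| = 7.
Compute A + A by enumerating all 49 pairs.
A + A = {-8, -4, 0, 4, 8, 12, 16, 20, 24, 28, 32, 36, 40}, so |A + A| = 13.
K = |A + A| / |A| = 13/7 (already in lowest terms) ≈ 1.8571.
Reference: AP of size 7 gives K = 13/7 ≈ 1.8571; a fully generic set of size 7 gives K ≈ 4.0000.

|A| = 7, |A + A| = 13, K = 13/7.


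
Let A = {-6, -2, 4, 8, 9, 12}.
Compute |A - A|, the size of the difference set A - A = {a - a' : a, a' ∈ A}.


A - A = {a - a' : a, a' ∈ A}; |A| = 6.
Bounds: 2|A|-1 ≤ |A - A| ≤ |A|² - |A| + 1, i.e. 11 ≤ |A - A| ≤ 31.
Note: 0 ∈ A - A always (from a - a). The set is symmetric: if d ∈ A - A then -d ∈ A - A.
Enumerate nonzero differences d = a - a' with a > a' (then include -d):
Positive differences: {1, 3, 4, 5, 6, 8, 10, 11, 14, 15, 18}
Full difference set: {0} ∪ (positive diffs) ∪ (negative diffs).
|A - A| = 1 + 2·11 = 23 (matches direct enumeration: 23).

|A - A| = 23


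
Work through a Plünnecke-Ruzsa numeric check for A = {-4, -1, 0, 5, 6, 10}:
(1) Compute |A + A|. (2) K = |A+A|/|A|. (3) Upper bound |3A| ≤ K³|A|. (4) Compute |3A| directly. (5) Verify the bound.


|A| = 6.
Step 1: Compute A + A by enumerating all 36 pairs.
A + A = {-8, -5, -4, -2, -1, 0, 1, 2, 4, 5, 6, 9, 10, 11, 12, 15, 16, 20}, so |A + A| = 18.
Step 2: Doubling constant K = |A + A|/|A| = 18/6 = 18/6 ≈ 3.0000.
Step 3: Plünnecke-Ruzsa gives |3A| ≤ K³·|A| = (3.0000)³ · 6 ≈ 162.0000.
Step 4: Compute 3A = A + A + A directly by enumerating all triples (a,b,c) ∈ A³; |3A| = 34.
Step 5: Check 34 ≤ 162.0000? Yes ✓.

K = 18/6, Plünnecke-Ruzsa bound K³|A| ≈ 162.0000, |3A| = 34, inequality holds.


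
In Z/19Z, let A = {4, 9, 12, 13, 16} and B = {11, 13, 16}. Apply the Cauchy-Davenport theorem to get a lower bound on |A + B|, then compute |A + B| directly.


Cauchy-Davenport: |A + B| ≥ min(p, |A| + |B| - 1) for A, B nonempty in Z/pZ.
|A| = 5, |B| = 3, p = 19.
CD lower bound = min(19, 5 + 3 - 1) = min(19, 7) = 7.
Compute A + B mod 19 directly:
a = 4: 4+11=15, 4+13=17, 4+16=1
a = 9: 9+11=1, 9+13=3, 9+16=6
a = 12: 12+11=4, 12+13=6, 12+16=9
a = 13: 13+11=5, 13+13=7, 13+16=10
a = 16: 16+11=8, 16+13=10, 16+16=13
A + B = {1, 3, 4, 5, 6, 7, 8, 9, 10, 13, 15, 17}, so |A + B| = 12.
Verify: 12 ≥ 7? Yes ✓.

CD lower bound = 7, actual |A + B| = 12.


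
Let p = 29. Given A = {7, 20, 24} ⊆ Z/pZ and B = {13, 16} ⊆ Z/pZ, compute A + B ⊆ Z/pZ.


Work in Z/29Z: reduce every sum a + b modulo 29.
Enumerate all 6 pairs:
a = 7: 7+13=20, 7+16=23
a = 20: 20+13=4, 20+16=7
a = 24: 24+13=8, 24+16=11
Distinct residues collected: {4, 7, 8, 11, 20, 23}
|A + B| = 6 (out of 29 total residues).

A + B = {4, 7, 8, 11, 20, 23}


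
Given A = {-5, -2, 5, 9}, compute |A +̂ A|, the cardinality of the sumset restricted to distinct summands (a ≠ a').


Restricted sumset: A +̂ A = {a + a' : a ∈ A, a' ∈ A, a ≠ a'}.
Equivalently, take A + A and drop any sum 2a that is achievable ONLY as a + a for a ∈ A (i.e. sums representable only with equal summands).
Enumerate pairs (a, a') with a < a' (symmetric, so each unordered pair gives one sum; this covers all a ≠ a'):
  -5 + -2 = -7
  -5 + 5 = 0
  -5 + 9 = 4
  -2 + 5 = 3
  -2 + 9 = 7
  5 + 9 = 14
Collected distinct sums: {-7, 0, 3, 4, 7, 14}
|A +̂ A| = 6
(Reference bound: |A +̂ A| ≥ 2|A| - 3 for |A| ≥ 2, with |A| = 4 giving ≥ 5.)

|A +̂ A| = 6


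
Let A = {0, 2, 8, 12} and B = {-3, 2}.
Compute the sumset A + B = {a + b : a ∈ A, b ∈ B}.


A + B = {a + b : a ∈ A, b ∈ B}.
Enumerate all |A|·|B| = 4·2 = 8 pairs (a, b) and collect distinct sums.
a = 0: 0+-3=-3, 0+2=2
a = 2: 2+-3=-1, 2+2=4
a = 8: 8+-3=5, 8+2=10
a = 12: 12+-3=9, 12+2=14
Collecting distinct sums: A + B = {-3, -1, 2, 4, 5, 9, 10, 14}
|A + B| = 8

A + B = {-3, -1, 2, 4, 5, 9, 10, 14}


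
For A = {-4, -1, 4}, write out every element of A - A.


A - A = {a - a' : a, a' ∈ A}.
Compute a - a' for each ordered pair (a, a'):
a = -4: -4--4=0, -4--1=-3, -4-4=-8
a = -1: -1--4=3, -1--1=0, -1-4=-5
a = 4: 4--4=8, 4--1=5, 4-4=0
Collecting distinct values (and noting 0 appears from a-a):
A - A = {-8, -5, -3, 0, 3, 5, 8}
|A - A| = 7

A - A = {-8, -5, -3, 0, 3, 5, 8}


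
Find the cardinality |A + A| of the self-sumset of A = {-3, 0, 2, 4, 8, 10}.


A + A = {a + a' : a, a' ∈ A}; |A| = 6.
General bounds: 2|A| - 1 ≤ |A + A| ≤ |A|(|A|+1)/2, i.e. 11 ≤ |A + A| ≤ 21.
Lower bound 2|A|-1 is attained iff A is an arithmetic progression.
Enumerate sums a + a' for a ≤ a' (symmetric, so this suffices):
a = -3: -3+-3=-6, -3+0=-3, -3+2=-1, -3+4=1, -3+8=5, -3+10=7
a = 0: 0+0=0, 0+2=2, 0+4=4, 0+8=8, 0+10=10
a = 2: 2+2=4, 2+4=6, 2+8=10, 2+10=12
a = 4: 4+4=8, 4+8=12, 4+10=14
a = 8: 8+8=16, 8+10=18
a = 10: 10+10=20
Distinct sums: {-6, -3, -1, 0, 1, 2, 4, 5, 6, 7, 8, 10, 12, 14, 16, 18, 20}
|A + A| = 17

|A + A| = 17


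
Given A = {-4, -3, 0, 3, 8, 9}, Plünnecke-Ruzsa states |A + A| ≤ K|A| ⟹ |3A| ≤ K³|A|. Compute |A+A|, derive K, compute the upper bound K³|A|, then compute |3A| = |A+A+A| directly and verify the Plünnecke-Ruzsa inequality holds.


|A| = 6.
Step 1: Compute A + A by enumerating all 36 pairs.
A + A = {-8, -7, -6, -4, -3, -1, 0, 3, 4, 5, 6, 8, 9, 11, 12, 16, 17, 18}, so |A + A| = 18.
Step 2: Doubling constant K = |A + A|/|A| = 18/6 = 18/6 ≈ 3.0000.
Step 3: Plünnecke-Ruzsa gives |3A| ≤ K³·|A| = (3.0000)³ · 6 ≈ 162.0000.
Step 4: Compute 3A = A + A + A directly by enumerating all triples (a,b,c) ∈ A³; |3A| = 36.
Step 5: Check 36 ≤ 162.0000? Yes ✓.

K = 18/6, Plünnecke-Ruzsa bound K³|A| ≈ 162.0000, |3A| = 36, inequality holds.


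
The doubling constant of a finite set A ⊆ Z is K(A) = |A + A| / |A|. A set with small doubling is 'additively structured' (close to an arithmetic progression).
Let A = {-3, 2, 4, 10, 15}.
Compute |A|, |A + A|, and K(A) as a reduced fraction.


|A| = 5.
Compute A + A by enumerating all 25 pairs.
A + A = {-6, -1, 1, 4, 6, 7, 8, 12, 14, 17, 19, 20, 25, 30}, so |A + A| = 14.
K = |A + A| / |A| = 14/5 (already in lowest terms) ≈ 2.8000.
Reference: AP of size 5 gives K = 9/5 ≈ 1.8000; a fully generic set of size 5 gives K ≈ 3.0000.

|A| = 5, |A + A| = 14, K = 14/5.


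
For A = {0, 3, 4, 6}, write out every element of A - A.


A - A = {a - a' : a, a' ∈ A}.
Compute a - a' for each ordered pair (a, a'):
a = 0: 0-0=0, 0-3=-3, 0-4=-4, 0-6=-6
a = 3: 3-0=3, 3-3=0, 3-4=-1, 3-6=-3
a = 4: 4-0=4, 4-3=1, 4-4=0, 4-6=-2
a = 6: 6-0=6, 6-3=3, 6-4=2, 6-6=0
Collecting distinct values (and noting 0 appears from a-a):
A - A = {-6, -4, -3, -2, -1, 0, 1, 2, 3, 4, 6}
|A - A| = 11

A - A = {-6, -4, -3, -2, -1, 0, 1, 2, 3, 4, 6}


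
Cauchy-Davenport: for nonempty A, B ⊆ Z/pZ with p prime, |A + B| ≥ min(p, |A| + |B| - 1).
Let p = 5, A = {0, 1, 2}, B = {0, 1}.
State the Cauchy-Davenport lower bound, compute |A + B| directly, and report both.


Cauchy-Davenport: |A + B| ≥ min(p, |A| + |B| - 1) for A, B nonempty in Z/pZ.
|A| = 3, |B| = 2, p = 5.
CD lower bound = min(5, 3 + 2 - 1) = min(5, 4) = 4.
Compute A + B mod 5 directly:
a = 0: 0+0=0, 0+1=1
a = 1: 1+0=1, 1+1=2
a = 2: 2+0=2, 2+1=3
A + B = {0, 1, 2, 3}, so |A + B| = 4.
Verify: 4 ≥ 4? Yes ✓.

CD lower bound = 4, actual |A + B| = 4.


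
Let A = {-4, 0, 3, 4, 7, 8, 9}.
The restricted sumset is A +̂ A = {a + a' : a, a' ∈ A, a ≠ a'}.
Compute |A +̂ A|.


Restricted sumset: A +̂ A = {a + a' : a ∈ A, a' ∈ A, a ≠ a'}.
Equivalently, take A + A and drop any sum 2a that is achievable ONLY as a + a for a ∈ A (i.e. sums representable only with equal summands).
Enumerate pairs (a, a') with a < a' (symmetric, so each unordered pair gives one sum; this covers all a ≠ a'):
  -4 + 0 = -4
  -4 + 3 = -1
  -4 + 4 = 0
  -4 + 7 = 3
  -4 + 8 = 4
  -4 + 9 = 5
  0 + 3 = 3
  0 + 4 = 4
  0 + 7 = 7
  0 + 8 = 8
  0 + 9 = 9
  3 + 4 = 7
  3 + 7 = 10
  3 + 8 = 11
  3 + 9 = 12
  4 + 7 = 11
  4 + 8 = 12
  4 + 9 = 13
  7 + 8 = 15
  7 + 9 = 16
  8 + 9 = 17
Collected distinct sums: {-4, -1, 0, 3, 4, 5, 7, 8, 9, 10, 11, 12, 13, 15, 16, 17}
|A +̂ A| = 16
(Reference bound: |A +̂ A| ≥ 2|A| - 3 for |A| ≥ 2, with |A| = 7 giving ≥ 11.)

|A +̂ A| = 16


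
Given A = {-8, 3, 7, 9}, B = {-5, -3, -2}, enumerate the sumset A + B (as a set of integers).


A + B = {a + b : a ∈ A, b ∈ B}.
Enumerate all |A|·|B| = 4·3 = 12 pairs (a, b) and collect distinct sums.
a = -8: -8+-5=-13, -8+-3=-11, -8+-2=-10
a = 3: 3+-5=-2, 3+-3=0, 3+-2=1
a = 7: 7+-5=2, 7+-3=4, 7+-2=5
a = 9: 9+-5=4, 9+-3=6, 9+-2=7
Collecting distinct sums: A + B = {-13, -11, -10, -2, 0, 1, 2, 4, 5, 6, 7}
|A + B| = 11

A + B = {-13, -11, -10, -2, 0, 1, 2, 4, 5, 6, 7}


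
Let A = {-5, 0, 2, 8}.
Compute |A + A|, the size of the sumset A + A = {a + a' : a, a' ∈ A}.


A + A = {a + a' : a, a' ∈ A}; |A| = 4.
General bounds: 2|A| - 1 ≤ |A + A| ≤ |A|(|A|+1)/2, i.e. 7 ≤ |A + A| ≤ 10.
Lower bound 2|A|-1 is attained iff A is an arithmetic progression.
Enumerate sums a + a' for a ≤ a' (symmetric, so this suffices):
a = -5: -5+-5=-10, -5+0=-5, -5+2=-3, -5+8=3
a = 0: 0+0=0, 0+2=2, 0+8=8
a = 2: 2+2=4, 2+8=10
a = 8: 8+8=16
Distinct sums: {-10, -5, -3, 0, 2, 3, 4, 8, 10, 16}
|A + A| = 10

|A + A| = 10


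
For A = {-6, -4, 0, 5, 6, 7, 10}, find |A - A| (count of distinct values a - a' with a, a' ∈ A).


A - A = {a - a' : a, a' ∈ A}; |A| = 7.
Bounds: 2|A|-1 ≤ |A - A| ≤ |A|² - |A| + 1, i.e. 13 ≤ |A - A| ≤ 43.
Note: 0 ∈ A - A always (from a - a). The set is symmetric: if d ∈ A - A then -d ∈ A - A.
Enumerate nonzero differences d = a - a' with a > a' (then include -d):
Positive differences: {1, 2, 3, 4, 5, 6, 7, 9, 10, 11, 12, 13, 14, 16}
Full difference set: {0} ∪ (positive diffs) ∪ (negative diffs).
|A - A| = 1 + 2·14 = 29 (matches direct enumeration: 29).

|A - A| = 29


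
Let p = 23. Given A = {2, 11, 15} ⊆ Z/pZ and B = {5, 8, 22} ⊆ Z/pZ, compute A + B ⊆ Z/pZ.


Work in Z/23Z: reduce every sum a + b modulo 23.
Enumerate all 9 pairs:
a = 2: 2+5=7, 2+8=10, 2+22=1
a = 11: 11+5=16, 11+8=19, 11+22=10
a = 15: 15+5=20, 15+8=0, 15+22=14
Distinct residues collected: {0, 1, 7, 10, 14, 16, 19, 20}
|A + B| = 8 (out of 23 total residues).

A + B = {0, 1, 7, 10, 14, 16, 19, 20}


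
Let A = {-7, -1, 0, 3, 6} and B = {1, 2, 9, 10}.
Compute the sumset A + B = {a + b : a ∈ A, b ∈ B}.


A + B = {a + b : a ∈ A, b ∈ B}.
Enumerate all |A|·|B| = 5·4 = 20 pairs (a, b) and collect distinct sums.
a = -7: -7+1=-6, -7+2=-5, -7+9=2, -7+10=3
a = -1: -1+1=0, -1+2=1, -1+9=8, -1+10=9
a = 0: 0+1=1, 0+2=2, 0+9=9, 0+10=10
a = 3: 3+1=4, 3+2=5, 3+9=12, 3+10=13
a = 6: 6+1=7, 6+2=8, 6+9=15, 6+10=16
Collecting distinct sums: A + B = {-6, -5, 0, 1, 2, 3, 4, 5, 7, 8, 9, 10, 12, 13, 15, 16}
|A + B| = 16

A + B = {-6, -5, 0, 1, 2, 3, 4, 5, 7, 8, 9, 10, 12, 13, 15, 16}


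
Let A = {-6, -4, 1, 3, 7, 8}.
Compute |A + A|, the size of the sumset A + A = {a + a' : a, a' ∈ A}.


A + A = {a + a' : a, a' ∈ A}; |A| = 6.
General bounds: 2|A| - 1 ≤ |A + A| ≤ |A|(|A|+1)/2, i.e. 11 ≤ |A + A| ≤ 21.
Lower bound 2|A|-1 is attained iff A is an arithmetic progression.
Enumerate sums a + a' for a ≤ a' (symmetric, so this suffices):
a = -6: -6+-6=-12, -6+-4=-10, -6+1=-5, -6+3=-3, -6+7=1, -6+8=2
a = -4: -4+-4=-8, -4+1=-3, -4+3=-1, -4+7=3, -4+8=4
a = 1: 1+1=2, 1+3=4, 1+7=8, 1+8=9
a = 3: 3+3=6, 3+7=10, 3+8=11
a = 7: 7+7=14, 7+8=15
a = 8: 8+8=16
Distinct sums: {-12, -10, -8, -5, -3, -1, 1, 2, 3, 4, 6, 8, 9, 10, 11, 14, 15, 16}
|A + A| = 18

|A + A| = 18


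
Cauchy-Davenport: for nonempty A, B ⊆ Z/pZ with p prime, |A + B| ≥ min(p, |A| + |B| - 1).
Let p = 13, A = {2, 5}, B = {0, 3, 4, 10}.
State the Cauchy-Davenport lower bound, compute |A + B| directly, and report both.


Cauchy-Davenport: |A + B| ≥ min(p, |A| + |B| - 1) for A, B nonempty in Z/pZ.
|A| = 2, |B| = 4, p = 13.
CD lower bound = min(13, 2 + 4 - 1) = min(13, 5) = 5.
Compute A + B mod 13 directly:
a = 2: 2+0=2, 2+3=5, 2+4=6, 2+10=12
a = 5: 5+0=5, 5+3=8, 5+4=9, 5+10=2
A + B = {2, 5, 6, 8, 9, 12}, so |A + B| = 6.
Verify: 6 ≥ 5? Yes ✓.

CD lower bound = 5, actual |A + B| = 6.


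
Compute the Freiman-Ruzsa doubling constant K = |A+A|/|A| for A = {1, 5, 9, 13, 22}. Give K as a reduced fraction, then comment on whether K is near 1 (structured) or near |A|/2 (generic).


|A| = 5.
Compute A + A by enumerating all 25 pairs.
A + A = {2, 6, 10, 14, 18, 22, 23, 26, 27, 31, 35, 44}, so |A + A| = 12.
K = |A + A| / |A| = 12/5 (already in lowest terms) ≈ 2.4000.
Reference: AP of size 5 gives K = 9/5 ≈ 1.8000; a fully generic set of size 5 gives K ≈ 3.0000.

|A| = 5, |A + A| = 12, K = 12/5.


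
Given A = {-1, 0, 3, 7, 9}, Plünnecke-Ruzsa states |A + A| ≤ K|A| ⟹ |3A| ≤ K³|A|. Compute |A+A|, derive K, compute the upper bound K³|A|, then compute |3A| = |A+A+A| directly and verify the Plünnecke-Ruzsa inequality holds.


|A| = 5.
Step 1: Compute A + A by enumerating all 25 pairs.
A + A = {-2, -1, 0, 2, 3, 6, 7, 8, 9, 10, 12, 14, 16, 18}, so |A + A| = 14.
Step 2: Doubling constant K = |A + A|/|A| = 14/5 = 14/5 ≈ 2.8000.
Step 3: Plünnecke-Ruzsa gives |3A| ≤ K³·|A| = (2.8000)³ · 5 ≈ 109.7600.
Step 4: Compute 3A = A + A + A directly by enumerating all triples (a,b,c) ∈ A³; |3A| = 26.
Step 5: Check 26 ≤ 109.7600? Yes ✓.

K = 14/5, Plünnecke-Ruzsa bound K³|A| ≈ 109.7600, |3A| = 26, inequality holds.


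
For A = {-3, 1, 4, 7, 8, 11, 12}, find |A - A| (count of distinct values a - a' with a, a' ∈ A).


A - A = {a - a' : a, a' ∈ A}; |A| = 7.
Bounds: 2|A|-1 ≤ |A - A| ≤ |A|² - |A| + 1, i.e. 13 ≤ |A - A| ≤ 43.
Note: 0 ∈ A - A always (from a - a). The set is symmetric: if d ∈ A - A then -d ∈ A - A.
Enumerate nonzero differences d = a - a' with a > a' (then include -d):
Positive differences: {1, 3, 4, 5, 6, 7, 8, 10, 11, 14, 15}
Full difference set: {0} ∪ (positive diffs) ∪ (negative diffs).
|A - A| = 1 + 2·11 = 23 (matches direct enumeration: 23).

|A - A| = 23


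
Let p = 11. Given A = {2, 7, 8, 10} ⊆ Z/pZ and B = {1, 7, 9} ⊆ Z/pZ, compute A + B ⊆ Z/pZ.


Work in Z/11Z: reduce every sum a + b modulo 11.
Enumerate all 12 pairs:
a = 2: 2+1=3, 2+7=9, 2+9=0
a = 7: 7+1=8, 7+7=3, 7+9=5
a = 8: 8+1=9, 8+7=4, 8+9=6
a = 10: 10+1=0, 10+7=6, 10+9=8
Distinct residues collected: {0, 3, 4, 5, 6, 8, 9}
|A + B| = 7 (out of 11 total residues).

A + B = {0, 3, 4, 5, 6, 8, 9}


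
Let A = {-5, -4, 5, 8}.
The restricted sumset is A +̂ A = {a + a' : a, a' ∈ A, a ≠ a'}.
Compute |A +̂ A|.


Restricted sumset: A +̂ A = {a + a' : a ∈ A, a' ∈ A, a ≠ a'}.
Equivalently, take A + A and drop any sum 2a that is achievable ONLY as a + a for a ∈ A (i.e. sums representable only with equal summands).
Enumerate pairs (a, a') with a < a' (symmetric, so each unordered pair gives one sum; this covers all a ≠ a'):
  -5 + -4 = -9
  -5 + 5 = 0
  -5 + 8 = 3
  -4 + 5 = 1
  -4 + 8 = 4
  5 + 8 = 13
Collected distinct sums: {-9, 0, 1, 3, 4, 13}
|A +̂ A| = 6
(Reference bound: |A +̂ A| ≥ 2|A| - 3 for |A| ≥ 2, with |A| = 4 giving ≥ 5.)

|A +̂ A| = 6


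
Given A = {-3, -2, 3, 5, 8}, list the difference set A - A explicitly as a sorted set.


A - A = {a - a' : a, a' ∈ A}.
Compute a - a' for each ordered pair (a, a'):
a = -3: -3--3=0, -3--2=-1, -3-3=-6, -3-5=-8, -3-8=-11
a = -2: -2--3=1, -2--2=0, -2-3=-5, -2-5=-7, -2-8=-10
a = 3: 3--3=6, 3--2=5, 3-3=0, 3-5=-2, 3-8=-5
a = 5: 5--3=8, 5--2=7, 5-3=2, 5-5=0, 5-8=-3
a = 8: 8--3=11, 8--2=10, 8-3=5, 8-5=3, 8-8=0
Collecting distinct values (and noting 0 appears from a-a):
A - A = {-11, -10, -8, -7, -6, -5, -3, -2, -1, 0, 1, 2, 3, 5, 6, 7, 8, 10, 11}
|A - A| = 19

A - A = {-11, -10, -8, -7, -6, -5, -3, -2, -1, 0, 1, 2, 3, 5, 6, 7, 8, 10, 11}


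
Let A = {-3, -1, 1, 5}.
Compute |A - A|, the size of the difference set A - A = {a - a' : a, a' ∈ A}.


A - A = {a - a' : a, a' ∈ A}; |A| = 4.
Bounds: 2|A|-1 ≤ |A - A| ≤ |A|² - |A| + 1, i.e. 7 ≤ |A - A| ≤ 13.
Note: 0 ∈ A - A always (from a - a). The set is symmetric: if d ∈ A - A then -d ∈ A - A.
Enumerate nonzero differences d = a - a' with a > a' (then include -d):
Positive differences: {2, 4, 6, 8}
Full difference set: {0} ∪ (positive diffs) ∪ (negative diffs).
|A - A| = 1 + 2·4 = 9 (matches direct enumeration: 9).

|A - A| = 9


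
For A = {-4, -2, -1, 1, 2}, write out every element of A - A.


A - A = {a - a' : a, a' ∈ A}.
Compute a - a' for each ordered pair (a, a'):
a = -4: -4--4=0, -4--2=-2, -4--1=-3, -4-1=-5, -4-2=-6
a = -2: -2--4=2, -2--2=0, -2--1=-1, -2-1=-3, -2-2=-4
a = -1: -1--4=3, -1--2=1, -1--1=0, -1-1=-2, -1-2=-3
a = 1: 1--4=5, 1--2=3, 1--1=2, 1-1=0, 1-2=-1
a = 2: 2--4=6, 2--2=4, 2--1=3, 2-1=1, 2-2=0
Collecting distinct values (and noting 0 appears from a-a):
A - A = {-6, -5, -4, -3, -2, -1, 0, 1, 2, 3, 4, 5, 6}
|A - A| = 13

A - A = {-6, -5, -4, -3, -2, -1, 0, 1, 2, 3, 4, 5, 6}


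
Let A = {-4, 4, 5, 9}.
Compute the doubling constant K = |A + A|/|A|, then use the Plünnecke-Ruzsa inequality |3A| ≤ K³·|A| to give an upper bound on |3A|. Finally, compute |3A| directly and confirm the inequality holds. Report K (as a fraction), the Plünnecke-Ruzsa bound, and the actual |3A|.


|A| = 4.
Step 1: Compute A + A by enumerating all 16 pairs.
A + A = {-8, 0, 1, 5, 8, 9, 10, 13, 14, 18}, so |A + A| = 10.
Step 2: Doubling constant K = |A + A|/|A| = 10/4 = 10/4 ≈ 2.5000.
Step 3: Plünnecke-Ruzsa gives |3A| ≤ K³·|A| = (2.5000)³ · 4 ≈ 62.5000.
Step 4: Compute 3A = A + A + A directly by enumerating all triples (a,b,c) ∈ A³; |3A| = 19.
Step 5: Check 19 ≤ 62.5000? Yes ✓.

K = 10/4, Plünnecke-Ruzsa bound K³|A| ≈ 62.5000, |3A| = 19, inequality holds.


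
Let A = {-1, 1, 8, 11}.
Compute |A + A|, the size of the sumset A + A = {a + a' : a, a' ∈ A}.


A + A = {a + a' : a, a' ∈ A}; |A| = 4.
General bounds: 2|A| - 1 ≤ |A + A| ≤ |A|(|A|+1)/2, i.e. 7 ≤ |A + A| ≤ 10.
Lower bound 2|A|-1 is attained iff A is an arithmetic progression.
Enumerate sums a + a' for a ≤ a' (symmetric, so this suffices):
a = -1: -1+-1=-2, -1+1=0, -1+8=7, -1+11=10
a = 1: 1+1=2, 1+8=9, 1+11=12
a = 8: 8+8=16, 8+11=19
a = 11: 11+11=22
Distinct sums: {-2, 0, 2, 7, 9, 10, 12, 16, 19, 22}
|A + A| = 10

|A + A| = 10


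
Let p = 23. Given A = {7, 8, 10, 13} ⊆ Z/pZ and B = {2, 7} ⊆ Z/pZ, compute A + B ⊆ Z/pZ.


Work in Z/23Z: reduce every sum a + b modulo 23.
Enumerate all 8 pairs:
a = 7: 7+2=9, 7+7=14
a = 8: 8+2=10, 8+7=15
a = 10: 10+2=12, 10+7=17
a = 13: 13+2=15, 13+7=20
Distinct residues collected: {9, 10, 12, 14, 15, 17, 20}
|A + B| = 7 (out of 23 total residues).

A + B = {9, 10, 12, 14, 15, 17, 20}


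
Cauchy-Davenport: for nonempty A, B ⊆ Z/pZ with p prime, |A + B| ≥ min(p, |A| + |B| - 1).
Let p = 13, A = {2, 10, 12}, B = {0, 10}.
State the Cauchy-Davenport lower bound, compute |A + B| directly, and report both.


Cauchy-Davenport: |A + B| ≥ min(p, |A| + |B| - 1) for A, B nonempty in Z/pZ.
|A| = 3, |B| = 2, p = 13.
CD lower bound = min(13, 3 + 2 - 1) = min(13, 4) = 4.
Compute A + B mod 13 directly:
a = 2: 2+0=2, 2+10=12
a = 10: 10+0=10, 10+10=7
a = 12: 12+0=12, 12+10=9
A + B = {2, 7, 9, 10, 12}, so |A + B| = 5.
Verify: 5 ≥ 4? Yes ✓.

CD lower bound = 4, actual |A + B| = 5.


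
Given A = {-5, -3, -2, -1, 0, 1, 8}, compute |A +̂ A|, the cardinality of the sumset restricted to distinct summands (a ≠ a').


Restricted sumset: A +̂ A = {a + a' : a ∈ A, a' ∈ A, a ≠ a'}.
Equivalently, take A + A and drop any sum 2a that is achievable ONLY as a + a for a ∈ A (i.e. sums representable only with equal summands).
Enumerate pairs (a, a') with a < a' (symmetric, so each unordered pair gives one sum; this covers all a ≠ a'):
  -5 + -3 = -8
  -5 + -2 = -7
  -5 + -1 = -6
  -5 + 0 = -5
  -5 + 1 = -4
  -5 + 8 = 3
  -3 + -2 = -5
  -3 + -1 = -4
  -3 + 0 = -3
  -3 + 1 = -2
  -3 + 8 = 5
  -2 + -1 = -3
  -2 + 0 = -2
  -2 + 1 = -1
  -2 + 8 = 6
  -1 + 0 = -1
  -1 + 1 = 0
  -1 + 8 = 7
  0 + 1 = 1
  0 + 8 = 8
  1 + 8 = 9
Collected distinct sums: {-8, -7, -6, -5, -4, -3, -2, -1, 0, 1, 3, 5, 6, 7, 8, 9}
|A +̂ A| = 16
(Reference bound: |A +̂ A| ≥ 2|A| - 3 for |A| ≥ 2, with |A| = 7 giving ≥ 11.)

|A +̂ A| = 16


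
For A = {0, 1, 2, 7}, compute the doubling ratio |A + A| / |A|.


|A| = 4.
Compute A + A by enumerating all 16 pairs.
A + A = {0, 1, 2, 3, 4, 7, 8, 9, 14}, so |A + A| = 9.
K = |A + A| / |A| = 9/4 (already in lowest terms) ≈ 2.2500.
Reference: AP of size 4 gives K = 7/4 ≈ 1.7500; a fully generic set of size 4 gives K ≈ 2.5000.

|A| = 4, |A + A| = 9, K = 9/4.


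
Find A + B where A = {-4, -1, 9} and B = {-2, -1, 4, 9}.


A + B = {a + b : a ∈ A, b ∈ B}.
Enumerate all |A|·|B| = 3·4 = 12 pairs (a, b) and collect distinct sums.
a = -4: -4+-2=-6, -4+-1=-5, -4+4=0, -4+9=5
a = -1: -1+-2=-3, -1+-1=-2, -1+4=3, -1+9=8
a = 9: 9+-2=7, 9+-1=8, 9+4=13, 9+9=18
Collecting distinct sums: A + B = {-6, -5, -3, -2, 0, 3, 5, 7, 8, 13, 18}
|A + B| = 11

A + B = {-6, -5, -3, -2, 0, 3, 5, 7, 8, 13, 18}


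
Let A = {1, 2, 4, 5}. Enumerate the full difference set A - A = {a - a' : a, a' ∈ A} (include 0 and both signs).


A - A = {a - a' : a, a' ∈ A}.
Compute a - a' for each ordered pair (a, a'):
a = 1: 1-1=0, 1-2=-1, 1-4=-3, 1-5=-4
a = 2: 2-1=1, 2-2=0, 2-4=-2, 2-5=-3
a = 4: 4-1=3, 4-2=2, 4-4=0, 4-5=-1
a = 5: 5-1=4, 5-2=3, 5-4=1, 5-5=0
Collecting distinct values (and noting 0 appears from a-a):
A - A = {-4, -3, -2, -1, 0, 1, 2, 3, 4}
|A - A| = 9

A - A = {-4, -3, -2, -1, 0, 1, 2, 3, 4}


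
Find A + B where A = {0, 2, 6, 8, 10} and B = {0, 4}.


A + B = {a + b : a ∈ A, b ∈ B}.
Enumerate all |A|·|B| = 5·2 = 10 pairs (a, b) and collect distinct sums.
a = 0: 0+0=0, 0+4=4
a = 2: 2+0=2, 2+4=6
a = 6: 6+0=6, 6+4=10
a = 8: 8+0=8, 8+4=12
a = 10: 10+0=10, 10+4=14
Collecting distinct sums: A + B = {0, 2, 4, 6, 8, 10, 12, 14}
|A + B| = 8

A + B = {0, 2, 4, 6, 8, 10, 12, 14}


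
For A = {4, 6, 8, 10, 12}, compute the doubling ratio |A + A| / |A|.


|A| = 5.
Compute A + A by enumerating all 25 pairs.
A + A = {8, 10, 12, 14, 16, 18, 20, 22, 24}, so |A + A| = 9.
K = |A + A| / |A| = 9/5 (already in lowest terms) ≈ 1.8000.
Reference: AP of size 5 gives K = 9/5 ≈ 1.8000; a fully generic set of size 5 gives K ≈ 3.0000.

|A| = 5, |A + A| = 9, K = 9/5.


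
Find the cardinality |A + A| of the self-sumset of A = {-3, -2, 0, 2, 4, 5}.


A + A = {a + a' : a, a' ∈ A}; |A| = 6.
General bounds: 2|A| - 1 ≤ |A + A| ≤ |A|(|A|+1)/2, i.e. 11 ≤ |A + A| ≤ 21.
Lower bound 2|A|-1 is attained iff A is an arithmetic progression.
Enumerate sums a + a' for a ≤ a' (symmetric, so this suffices):
a = -3: -3+-3=-6, -3+-2=-5, -3+0=-3, -3+2=-1, -3+4=1, -3+5=2
a = -2: -2+-2=-4, -2+0=-2, -2+2=0, -2+4=2, -2+5=3
a = 0: 0+0=0, 0+2=2, 0+4=4, 0+5=5
a = 2: 2+2=4, 2+4=6, 2+5=7
a = 4: 4+4=8, 4+5=9
a = 5: 5+5=10
Distinct sums: {-6, -5, -4, -3, -2, -1, 0, 1, 2, 3, 4, 5, 6, 7, 8, 9, 10}
|A + A| = 17

|A + A| = 17


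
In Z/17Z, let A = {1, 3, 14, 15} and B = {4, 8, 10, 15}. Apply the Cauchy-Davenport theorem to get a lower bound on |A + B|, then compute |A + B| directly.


Cauchy-Davenport: |A + B| ≥ min(p, |A| + |B| - 1) for A, B nonempty in Z/pZ.
|A| = 4, |B| = 4, p = 17.
CD lower bound = min(17, 4 + 4 - 1) = min(17, 7) = 7.
Compute A + B mod 17 directly:
a = 1: 1+4=5, 1+8=9, 1+10=11, 1+15=16
a = 3: 3+4=7, 3+8=11, 3+10=13, 3+15=1
a = 14: 14+4=1, 14+8=5, 14+10=7, 14+15=12
a = 15: 15+4=2, 15+8=6, 15+10=8, 15+15=13
A + B = {1, 2, 5, 6, 7, 8, 9, 11, 12, 13, 16}, so |A + B| = 11.
Verify: 11 ≥ 7? Yes ✓.

CD lower bound = 7, actual |A + B| = 11.


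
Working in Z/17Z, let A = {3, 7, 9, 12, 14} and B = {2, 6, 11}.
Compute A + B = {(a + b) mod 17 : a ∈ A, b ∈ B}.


Work in Z/17Z: reduce every sum a + b modulo 17.
Enumerate all 15 pairs:
a = 3: 3+2=5, 3+6=9, 3+11=14
a = 7: 7+2=9, 7+6=13, 7+11=1
a = 9: 9+2=11, 9+6=15, 9+11=3
a = 12: 12+2=14, 12+6=1, 12+11=6
a = 14: 14+2=16, 14+6=3, 14+11=8
Distinct residues collected: {1, 3, 5, 6, 8, 9, 11, 13, 14, 15, 16}
|A + B| = 11 (out of 17 total residues).

A + B = {1, 3, 5, 6, 8, 9, 11, 13, 14, 15, 16}


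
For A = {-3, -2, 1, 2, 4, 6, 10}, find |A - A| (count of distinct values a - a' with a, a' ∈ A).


A - A = {a - a' : a, a' ∈ A}; |A| = 7.
Bounds: 2|A|-1 ≤ |A - A| ≤ |A|² - |A| + 1, i.e. 13 ≤ |A - A| ≤ 43.
Note: 0 ∈ A - A always (from a - a). The set is symmetric: if d ∈ A - A then -d ∈ A - A.
Enumerate nonzero differences d = a - a' with a > a' (then include -d):
Positive differences: {1, 2, 3, 4, 5, 6, 7, 8, 9, 12, 13}
Full difference set: {0} ∪ (positive diffs) ∪ (negative diffs).
|A - A| = 1 + 2·11 = 23 (matches direct enumeration: 23).

|A - A| = 23


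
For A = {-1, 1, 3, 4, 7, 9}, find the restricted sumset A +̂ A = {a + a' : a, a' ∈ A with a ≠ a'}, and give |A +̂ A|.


Restricted sumset: A +̂ A = {a + a' : a ∈ A, a' ∈ A, a ≠ a'}.
Equivalently, take A + A and drop any sum 2a that is achievable ONLY as a + a for a ∈ A (i.e. sums representable only with equal summands).
Enumerate pairs (a, a') with a < a' (symmetric, so each unordered pair gives one sum; this covers all a ≠ a'):
  -1 + 1 = 0
  -1 + 3 = 2
  -1 + 4 = 3
  -1 + 7 = 6
  -1 + 9 = 8
  1 + 3 = 4
  1 + 4 = 5
  1 + 7 = 8
  1 + 9 = 10
  3 + 4 = 7
  3 + 7 = 10
  3 + 9 = 12
  4 + 7 = 11
  4 + 9 = 13
  7 + 9 = 16
Collected distinct sums: {0, 2, 3, 4, 5, 6, 7, 8, 10, 11, 12, 13, 16}
|A +̂ A| = 13
(Reference bound: |A +̂ A| ≥ 2|A| - 3 for |A| ≥ 2, with |A| = 6 giving ≥ 9.)

|A +̂ A| = 13


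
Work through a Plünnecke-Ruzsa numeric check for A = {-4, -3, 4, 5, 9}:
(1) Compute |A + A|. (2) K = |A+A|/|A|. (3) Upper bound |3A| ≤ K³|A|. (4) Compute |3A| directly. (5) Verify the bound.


|A| = 5.
Step 1: Compute A + A by enumerating all 25 pairs.
A + A = {-8, -7, -6, 0, 1, 2, 5, 6, 8, 9, 10, 13, 14, 18}, so |A + A| = 14.
Step 2: Doubling constant K = |A + A|/|A| = 14/5 = 14/5 ≈ 2.8000.
Step 3: Plünnecke-Ruzsa gives |3A| ≤ K³·|A| = (2.8000)³ · 5 ≈ 109.7600.
Step 4: Compute 3A = A + A + A directly by enumerating all triples (a,b,c) ∈ A³; |3A| = 28.
Step 5: Check 28 ≤ 109.7600? Yes ✓.

K = 14/5, Plünnecke-Ruzsa bound K³|A| ≈ 109.7600, |3A| = 28, inequality holds.


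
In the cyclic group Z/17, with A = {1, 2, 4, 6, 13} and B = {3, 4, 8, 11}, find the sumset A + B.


Work in Z/17Z: reduce every sum a + b modulo 17.
Enumerate all 20 pairs:
a = 1: 1+3=4, 1+4=5, 1+8=9, 1+11=12
a = 2: 2+3=5, 2+4=6, 2+8=10, 2+11=13
a = 4: 4+3=7, 4+4=8, 4+8=12, 4+11=15
a = 6: 6+3=9, 6+4=10, 6+8=14, 6+11=0
a = 13: 13+3=16, 13+4=0, 13+8=4, 13+11=7
Distinct residues collected: {0, 4, 5, 6, 7, 8, 9, 10, 12, 13, 14, 15, 16}
|A + B| = 13 (out of 17 total residues).

A + B = {0, 4, 5, 6, 7, 8, 9, 10, 12, 13, 14, 15, 16}


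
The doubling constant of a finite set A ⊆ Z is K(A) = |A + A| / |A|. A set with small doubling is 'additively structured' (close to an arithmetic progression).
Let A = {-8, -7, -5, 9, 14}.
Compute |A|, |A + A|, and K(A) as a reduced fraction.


|A| = 5.
Compute A + A by enumerating all 25 pairs.
A + A = {-16, -15, -14, -13, -12, -10, 1, 2, 4, 6, 7, 9, 18, 23, 28}, so |A + A| = 15.
K = |A + A| / |A| = 15/5 = 3/1 ≈ 3.0000.
Reference: AP of size 5 gives K = 9/5 ≈ 1.8000; a fully generic set of size 5 gives K ≈ 3.0000.

|A| = 5, |A + A| = 15, K = 15/5 = 3/1.


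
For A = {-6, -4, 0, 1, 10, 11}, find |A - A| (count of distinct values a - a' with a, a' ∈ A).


A - A = {a - a' : a, a' ∈ A}; |A| = 6.
Bounds: 2|A|-1 ≤ |A - A| ≤ |A|² - |A| + 1, i.e. 11 ≤ |A - A| ≤ 31.
Note: 0 ∈ A - A always (from a - a). The set is symmetric: if d ∈ A - A then -d ∈ A - A.
Enumerate nonzero differences d = a - a' with a > a' (then include -d):
Positive differences: {1, 2, 4, 5, 6, 7, 9, 10, 11, 14, 15, 16, 17}
Full difference set: {0} ∪ (positive diffs) ∪ (negative diffs).
|A - A| = 1 + 2·13 = 27 (matches direct enumeration: 27).

|A - A| = 27


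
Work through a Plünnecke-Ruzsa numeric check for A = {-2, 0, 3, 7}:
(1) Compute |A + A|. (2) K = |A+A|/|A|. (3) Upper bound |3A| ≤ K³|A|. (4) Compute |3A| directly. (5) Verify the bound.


|A| = 4.
Step 1: Compute A + A by enumerating all 16 pairs.
A + A = {-4, -2, 0, 1, 3, 5, 6, 7, 10, 14}, so |A + A| = 10.
Step 2: Doubling constant K = |A + A|/|A| = 10/4 = 10/4 ≈ 2.5000.
Step 3: Plünnecke-Ruzsa gives |3A| ≤ K³·|A| = (2.5000)³ · 4 ≈ 62.5000.
Step 4: Compute 3A = A + A + A directly by enumerating all triples (a,b,c) ∈ A³; |3A| = 19.
Step 5: Check 19 ≤ 62.5000? Yes ✓.

K = 10/4, Plünnecke-Ruzsa bound K³|A| ≈ 62.5000, |3A| = 19, inequality holds.


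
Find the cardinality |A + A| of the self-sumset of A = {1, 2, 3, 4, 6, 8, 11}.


A + A = {a + a' : a, a' ∈ A}; |A| = 7.
General bounds: 2|A| - 1 ≤ |A + A| ≤ |A|(|A|+1)/2, i.e. 13 ≤ |A + A| ≤ 28.
Lower bound 2|A|-1 is attained iff A is an arithmetic progression.
Enumerate sums a + a' for a ≤ a' (symmetric, so this suffices):
a = 1: 1+1=2, 1+2=3, 1+3=4, 1+4=5, 1+6=7, 1+8=9, 1+11=12
a = 2: 2+2=4, 2+3=5, 2+4=6, 2+6=8, 2+8=10, 2+11=13
a = 3: 3+3=6, 3+4=7, 3+6=9, 3+8=11, 3+11=14
a = 4: 4+4=8, 4+6=10, 4+8=12, 4+11=15
a = 6: 6+6=12, 6+8=14, 6+11=17
a = 8: 8+8=16, 8+11=19
a = 11: 11+11=22
Distinct sums: {2, 3, 4, 5, 6, 7, 8, 9, 10, 11, 12, 13, 14, 15, 16, 17, 19, 22}
|A + A| = 18

|A + A| = 18


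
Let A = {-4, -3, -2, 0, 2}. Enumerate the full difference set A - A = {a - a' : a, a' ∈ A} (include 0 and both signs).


A - A = {a - a' : a, a' ∈ A}.
Compute a - a' for each ordered pair (a, a'):
a = -4: -4--4=0, -4--3=-1, -4--2=-2, -4-0=-4, -4-2=-6
a = -3: -3--4=1, -3--3=0, -3--2=-1, -3-0=-3, -3-2=-5
a = -2: -2--4=2, -2--3=1, -2--2=0, -2-0=-2, -2-2=-4
a = 0: 0--4=4, 0--3=3, 0--2=2, 0-0=0, 0-2=-2
a = 2: 2--4=6, 2--3=5, 2--2=4, 2-0=2, 2-2=0
Collecting distinct values (and noting 0 appears from a-a):
A - A = {-6, -5, -4, -3, -2, -1, 0, 1, 2, 3, 4, 5, 6}
|A - A| = 13

A - A = {-6, -5, -4, -3, -2, -1, 0, 1, 2, 3, 4, 5, 6}


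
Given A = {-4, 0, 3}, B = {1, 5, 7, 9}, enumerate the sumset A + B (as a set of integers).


A + B = {a + b : a ∈ A, b ∈ B}.
Enumerate all |A|·|B| = 3·4 = 12 pairs (a, b) and collect distinct sums.
a = -4: -4+1=-3, -4+5=1, -4+7=3, -4+9=5
a = 0: 0+1=1, 0+5=5, 0+7=7, 0+9=9
a = 3: 3+1=4, 3+5=8, 3+7=10, 3+9=12
Collecting distinct sums: A + B = {-3, 1, 3, 4, 5, 7, 8, 9, 10, 12}
|A + B| = 10

A + B = {-3, 1, 3, 4, 5, 7, 8, 9, 10, 12}


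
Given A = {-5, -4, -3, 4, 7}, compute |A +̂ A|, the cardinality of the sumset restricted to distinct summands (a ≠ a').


Restricted sumset: A +̂ A = {a + a' : a ∈ A, a' ∈ A, a ≠ a'}.
Equivalently, take A + A and drop any sum 2a that is achievable ONLY as a + a for a ∈ A (i.e. sums representable only with equal summands).
Enumerate pairs (a, a') with a < a' (symmetric, so each unordered pair gives one sum; this covers all a ≠ a'):
  -5 + -4 = -9
  -5 + -3 = -8
  -5 + 4 = -1
  -5 + 7 = 2
  -4 + -3 = -7
  -4 + 4 = 0
  -4 + 7 = 3
  -3 + 4 = 1
  -3 + 7 = 4
  4 + 7 = 11
Collected distinct sums: {-9, -8, -7, -1, 0, 1, 2, 3, 4, 11}
|A +̂ A| = 10
(Reference bound: |A +̂ A| ≥ 2|A| - 3 for |A| ≥ 2, with |A| = 5 giving ≥ 7.)

|A +̂ A| = 10


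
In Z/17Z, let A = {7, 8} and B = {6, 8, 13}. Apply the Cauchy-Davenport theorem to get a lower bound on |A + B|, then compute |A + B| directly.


Cauchy-Davenport: |A + B| ≥ min(p, |A| + |B| - 1) for A, B nonempty in Z/pZ.
|A| = 2, |B| = 3, p = 17.
CD lower bound = min(17, 2 + 3 - 1) = min(17, 4) = 4.
Compute A + B mod 17 directly:
a = 7: 7+6=13, 7+8=15, 7+13=3
a = 8: 8+6=14, 8+8=16, 8+13=4
A + B = {3, 4, 13, 14, 15, 16}, so |A + B| = 6.
Verify: 6 ≥ 4? Yes ✓.

CD lower bound = 4, actual |A + B| = 6.
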